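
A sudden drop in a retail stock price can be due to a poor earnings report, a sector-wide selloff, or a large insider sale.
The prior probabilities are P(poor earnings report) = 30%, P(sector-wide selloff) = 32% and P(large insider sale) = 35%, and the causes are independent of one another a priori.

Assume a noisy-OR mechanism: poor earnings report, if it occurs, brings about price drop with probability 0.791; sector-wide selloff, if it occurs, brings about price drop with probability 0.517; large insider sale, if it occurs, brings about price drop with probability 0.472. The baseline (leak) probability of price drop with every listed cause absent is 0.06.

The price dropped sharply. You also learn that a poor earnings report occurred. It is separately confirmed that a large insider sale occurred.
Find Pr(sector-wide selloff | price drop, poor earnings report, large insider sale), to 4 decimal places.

Pr(sector-wide selloff | price drop, poor earnings report, large insider sale) ≈ 0.3328

Under noisy-OR, P(price drop | causes) = 1 − (1−0.06)·∏(1−qᵢ) over the active causes.
For the numerator, keep only sector-wide selloff=true terms: 0.949898*0.32 = 0.303967
Normalizer over all consistent configurations: 0.896269*0.68 + 0.949898*0.32 = 0.913430
Posterior = 0.303967 / 0.913430 ≈ 0.3328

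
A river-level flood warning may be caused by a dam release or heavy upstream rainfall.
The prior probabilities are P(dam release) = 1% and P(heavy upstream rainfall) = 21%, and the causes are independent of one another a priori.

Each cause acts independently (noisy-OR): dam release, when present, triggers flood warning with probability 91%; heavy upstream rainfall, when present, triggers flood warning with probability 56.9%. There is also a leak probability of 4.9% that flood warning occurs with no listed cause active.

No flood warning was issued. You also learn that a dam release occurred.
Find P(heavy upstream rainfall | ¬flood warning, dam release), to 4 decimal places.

Under noisy-OR, P(flood warning | causes) = 1 − (1−0.049)·∏(1−qᵢ) over the active causes.
For the numerator, keep only heavy upstream rainfall=true terms: 0.036889*0.21 = 0.007747
Normalizer over all consistent configurations: 0.08559*0.79 + 0.036889*0.21 = 0.075363
Posterior = 0.007747 / 0.075363 ≈ 0.1028

P(heavy upstream rainfall | ¬flood warning, dam release) ≈ 0.1028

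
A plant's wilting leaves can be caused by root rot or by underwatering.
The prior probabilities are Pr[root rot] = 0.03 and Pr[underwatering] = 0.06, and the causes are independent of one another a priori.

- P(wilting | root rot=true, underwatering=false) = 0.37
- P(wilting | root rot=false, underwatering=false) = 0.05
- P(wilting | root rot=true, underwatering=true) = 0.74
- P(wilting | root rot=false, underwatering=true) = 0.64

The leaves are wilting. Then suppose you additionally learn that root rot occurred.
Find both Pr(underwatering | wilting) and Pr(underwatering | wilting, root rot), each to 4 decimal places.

Pr(underwatering | wilting) ≈ 0.4078; Pr(underwatering | wilting, root rot) ≈ 0.1132

Weight on underwatering=true, given the evidence: 0.037248 + 0.001332 = 0.038580
Normalizer over all consistent configurations: 0.05×0.97×0.94 + 0.64×0.97×0.06 + 0.37×0.03×0.94 + 0.74×0.03×0.06 = 0.094604
Posterior = 0.038580 / 0.094604 ≈ 0.4078

Now also conditioning on root rot=true:
Weight on underwatering=true, given the evidence: 0.74*0.06 = 0.044400
Normalizer over all consistent configurations: 0.37*0.94 + 0.74*0.06 = 0.392200
Posterior = 0.044400 / 0.392200 ≈ 0.1132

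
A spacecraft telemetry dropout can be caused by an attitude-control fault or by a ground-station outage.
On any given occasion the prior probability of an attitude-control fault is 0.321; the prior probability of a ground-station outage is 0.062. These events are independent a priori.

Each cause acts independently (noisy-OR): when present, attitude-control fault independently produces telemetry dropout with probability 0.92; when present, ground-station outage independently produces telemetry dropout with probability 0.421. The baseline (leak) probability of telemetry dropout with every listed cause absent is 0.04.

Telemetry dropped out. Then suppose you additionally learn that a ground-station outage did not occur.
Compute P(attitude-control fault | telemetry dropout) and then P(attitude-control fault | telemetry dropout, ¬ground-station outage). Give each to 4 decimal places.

Under noisy-OR, P(telemetry dropout | causes) = 1 − (1−0.04)·∏(1−qᵢ) over the active causes.
For the numerator, keep only attitude-control fault=true terms: 0.277974 + 0.019017 = 0.296991
Denominator P(telemetry dropout): 0.04*0.679*0.938 + 0.44416*0.679*0.062 + 0.9232*0.321*0.938 + 0.955533*0.321*0.062 = 0.341165
P(attitude-control fault | telemetry dropout) = 0.296991/0.341165 ≈ 0.8705

With the extra evidence:
P(telemetry dropout | ¬ground-station outage) = 0.04*0.679 + 0.9232*0.321 = 0.027160 + 0.296347 = 0.323507
The attitude-control fault-present share is 0.9232*0.321 = 0.296347.
P(attitude-control fault | telemetry dropout, ¬ground-station outage) = 0.296347 / 0.323507 ≈ 0.9160
Ruling out ground-station outage raises the posterior on attitude-control fault — the flip side of explaining away.

P(attitude-control fault | telemetry dropout) ≈ 0.8705; P(attitude-control fault | telemetry dropout, ¬ground-station outage) ≈ 0.9160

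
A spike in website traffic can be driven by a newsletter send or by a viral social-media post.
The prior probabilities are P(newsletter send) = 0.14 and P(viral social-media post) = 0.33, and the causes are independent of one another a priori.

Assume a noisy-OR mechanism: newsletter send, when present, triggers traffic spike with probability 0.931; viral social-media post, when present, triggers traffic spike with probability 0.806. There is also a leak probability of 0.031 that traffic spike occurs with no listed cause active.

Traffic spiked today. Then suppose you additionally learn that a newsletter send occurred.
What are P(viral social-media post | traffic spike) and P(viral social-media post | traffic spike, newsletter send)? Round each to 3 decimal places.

Under noisy-OR, P(traffic spike | causes) = 1 − (1−0.031)·∏(1−qᵢ) over the active causes.
Numerator (weight on configurations with viral social-media post): 0.230450 + 0.045601 = 0.276051
Normalizer over all consistent configurations: 0.031×0.86×0.67 + 0.812014×0.86×0.33 + 0.933139×0.14×0.67 + 0.987029×0.14×0.33 = 0.381441
P(viral social-media post | traffic spike) = 0.276051/0.381441 ≈ 0.724

Now condition on the additional information:
P(traffic spike | newsletter send) = 0.933139*0.67 + 0.987029*0.33 = 0.625203 + 0.325720 = 0.950923
The viral social-media post-present share is 0.987029*0.33 = 0.325720.
P(viral social-media post | traffic spike, newsletter send) = 0.325720 / 0.950923 ≈ 0.343

P(viral social-media post | traffic spike) ≈ 0.724; P(viral social-media post | traffic spike, newsletter send) ≈ 0.343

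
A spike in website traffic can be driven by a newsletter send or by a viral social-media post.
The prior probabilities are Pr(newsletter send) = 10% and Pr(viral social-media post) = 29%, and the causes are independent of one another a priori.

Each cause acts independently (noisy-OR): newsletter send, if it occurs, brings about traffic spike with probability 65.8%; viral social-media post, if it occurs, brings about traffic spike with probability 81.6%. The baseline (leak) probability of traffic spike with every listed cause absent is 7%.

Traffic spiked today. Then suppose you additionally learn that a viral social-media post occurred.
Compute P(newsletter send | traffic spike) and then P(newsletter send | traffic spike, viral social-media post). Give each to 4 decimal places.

P(newsletter send | traffic spike) ≈ 0.2248; P(newsletter send | traffic spike, viral social-media post) ≈ 0.1121

Under noisy-OR, P(traffic spike | causes) = 1 − (1−0.07)·∏(1−qᵢ) over the active causes.
Sum P(traffic spike|·) weighted by the priors over the 4 (newsletter send, viral social-media post) configurations:
  P(traffic spike) = 0.07×0.9×0.71 + 0.82888×0.9×0.29 + 0.68194×0.1×0.71 + 0.941477×0.1×0.29
        = 0.044730 + 0.216338 + 0.048418 + 0.027303 = 0.336789
The terms with newsletter send present sum to 0.075721, so
  P(newsletter send | traffic spike) = 0.075721 / 0.336789 ≈ 0.2248

With the extra evidence:
For the numerator, keep only newsletter send=true terms: 0.941477*0.1 = 0.094148
Denominator P(traffic spike | viral social-media post): 0.82888*0.9 + 0.941477*0.1 = 0.840140
Posterior = 0.094148 / 0.840140 ≈ 0.1121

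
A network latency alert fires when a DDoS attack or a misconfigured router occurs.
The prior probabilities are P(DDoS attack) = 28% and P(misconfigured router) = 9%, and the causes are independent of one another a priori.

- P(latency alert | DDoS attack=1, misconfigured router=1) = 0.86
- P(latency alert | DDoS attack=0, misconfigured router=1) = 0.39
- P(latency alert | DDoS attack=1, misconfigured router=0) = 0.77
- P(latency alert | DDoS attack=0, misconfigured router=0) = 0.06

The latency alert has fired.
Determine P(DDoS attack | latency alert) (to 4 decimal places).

P(latency alert) = 0.06·0.72·0.91 + 0.39·0.72·0.09 + 0.77·0.28·0.91 + 0.86·0.28·0.09 = 0.039312 + 0.025272 + 0.196196 + 0.021672 = 0.282452
Of this, 0.217868 comes from 0.196196 + 0.021672 (the DDoS attack=true cases).
P(DDoS attack | latency alert) = 0.217868 / 0.282452 ≈ 0.7713

P(DDoS attack | latency alert) ≈ 0.7713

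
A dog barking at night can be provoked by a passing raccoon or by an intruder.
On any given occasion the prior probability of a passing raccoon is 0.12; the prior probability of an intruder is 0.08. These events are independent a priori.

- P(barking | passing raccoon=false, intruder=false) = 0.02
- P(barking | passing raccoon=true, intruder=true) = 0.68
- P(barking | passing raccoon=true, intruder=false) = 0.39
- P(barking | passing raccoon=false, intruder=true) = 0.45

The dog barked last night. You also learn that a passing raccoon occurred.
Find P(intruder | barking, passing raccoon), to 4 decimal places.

By total probability over both values of intruder:
  P(barking | passing raccoon) = 0.39·0.92 + 0.68·0.08
        = 0.358800 + 0.054400 = 0.413200
Configurations with intruder contribute 0.054400, so
  P(intruder | barking, passing raccoon) = 0.054400 / 0.413200 ≈ 0.1317

P(intruder | barking, passing raccoon) ≈ 0.1317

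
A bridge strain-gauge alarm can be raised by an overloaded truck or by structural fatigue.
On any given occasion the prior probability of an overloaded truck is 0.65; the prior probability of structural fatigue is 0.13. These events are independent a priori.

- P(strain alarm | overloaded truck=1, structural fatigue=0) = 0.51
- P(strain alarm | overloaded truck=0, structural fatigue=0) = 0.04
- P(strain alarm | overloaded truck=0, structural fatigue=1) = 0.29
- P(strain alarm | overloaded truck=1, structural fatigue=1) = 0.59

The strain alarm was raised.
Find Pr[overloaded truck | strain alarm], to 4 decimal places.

Enumerate the 4 (overloaded truck, structural fatigue) configurations and weight by the priors:
  P(strain alarm) = 0.04*0.35*0.87 + 0.29*0.35*0.13 + 0.51*0.65*0.87 + 0.59*0.65*0.13
        = 0.012180 + 0.013195 + 0.288405 + 0.049855 = 0.363635
Keeping only the overloaded truck-present terms gives 0.338260, so
  P(overloaded truck | strain alarm) = 0.338260 / 0.363635 ≈ 0.9302

Pr[overloaded truck | strain alarm] ≈ 0.9302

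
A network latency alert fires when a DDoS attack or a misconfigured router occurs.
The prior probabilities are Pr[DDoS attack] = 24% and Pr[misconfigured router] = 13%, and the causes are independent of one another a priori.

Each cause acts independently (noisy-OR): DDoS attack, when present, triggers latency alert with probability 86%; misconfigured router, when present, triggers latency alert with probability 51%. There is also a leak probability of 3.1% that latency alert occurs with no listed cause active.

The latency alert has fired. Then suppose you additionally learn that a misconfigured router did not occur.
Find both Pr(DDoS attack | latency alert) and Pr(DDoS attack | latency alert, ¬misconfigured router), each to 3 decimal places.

Pr(DDoS attack | latency alert) ≈ 0.743; Pr(DDoS attack | latency alert, ¬misconfigured router) ≈ 0.898

Under noisy-OR, P(latency alert | causes) = 1 − (1−0.031)·∏(1−qᵢ) over the active causes.
For the numerator, keep only DDoS attack=true terms: 0.180474 + 0.029126 = 0.209600
Denominator P(latency alert): 0.031·0.76·0.87 + 0.52519·0.76·0.13 + 0.86434·0.24·0.87 + 0.933527·0.24·0.13 = 0.281986
P(DDoS attack | latency alert) = 0.209600/0.281986 ≈ 0.743

With the extra evidence:
By total probability over both values of DDoS attack:
  P(latency alert | ¬misconfigured router) = 0.031×0.76 + 0.86434×0.24
        = 0.023560 + 0.207442 = 0.231002
Keeping only the DDoS attack-present terms gives 0.207442, so
  P(DDoS attack | latency alert, ¬misconfigured router) = 0.207442 / 0.231002 ≈ 0.898
With misconfigured router excluded, DDoS attack must carry more of the explanatory weight for the latency alert.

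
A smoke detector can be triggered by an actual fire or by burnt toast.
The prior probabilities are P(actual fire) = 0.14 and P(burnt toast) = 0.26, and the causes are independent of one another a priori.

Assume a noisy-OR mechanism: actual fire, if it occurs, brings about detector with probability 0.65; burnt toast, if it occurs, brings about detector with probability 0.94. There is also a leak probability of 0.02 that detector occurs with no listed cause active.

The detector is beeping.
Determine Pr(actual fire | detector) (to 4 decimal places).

Under noisy-OR, P(detector | causes) = 1 − (1−0.02)·∏(1−qᵢ) over the active causes.
Enumerate the 4 (actual fire, burnt toast) configurations and weight by the priors:
  P(detector) = 0.02*0.86*0.74 + 0.9412*0.86*0.26 + 0.657*0.14*0.74 + 0.97942*0.14*0.26
        = 0.012728 + 0.210452 + 0.068065 + 0.035651 = 0.326896
Keeping only the actual fire-present terms gives 0.103716, so
  P(actual fire | detector) = 0.103716 / 0.326896 ≈ 0.3173

Pr(actual fire | detector) ≈ 0.3173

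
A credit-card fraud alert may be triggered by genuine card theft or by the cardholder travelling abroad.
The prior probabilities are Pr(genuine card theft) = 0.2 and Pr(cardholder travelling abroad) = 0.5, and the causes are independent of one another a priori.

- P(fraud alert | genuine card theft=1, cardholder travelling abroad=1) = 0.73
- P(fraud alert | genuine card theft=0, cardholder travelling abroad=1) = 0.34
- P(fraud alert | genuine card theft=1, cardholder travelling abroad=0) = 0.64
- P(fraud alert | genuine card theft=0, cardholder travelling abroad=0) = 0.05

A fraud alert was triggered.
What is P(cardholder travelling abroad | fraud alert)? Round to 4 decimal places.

For the numerator, keep only cardholder travelling abroad=true terms: 0.136000 + 0.073000 = 0.209000
The normalizing constant is 0.05×0.8×0.5 + 0.34×0.8×0.5 + 0.64×0.2×0.5 + 0.73×0.2×0.5 = 0.293000
Posterior = 0.209000 / 0.293000 ≈ 0.7133

P(cardholder travelling abroad | fraud alert) ≈ 0.7133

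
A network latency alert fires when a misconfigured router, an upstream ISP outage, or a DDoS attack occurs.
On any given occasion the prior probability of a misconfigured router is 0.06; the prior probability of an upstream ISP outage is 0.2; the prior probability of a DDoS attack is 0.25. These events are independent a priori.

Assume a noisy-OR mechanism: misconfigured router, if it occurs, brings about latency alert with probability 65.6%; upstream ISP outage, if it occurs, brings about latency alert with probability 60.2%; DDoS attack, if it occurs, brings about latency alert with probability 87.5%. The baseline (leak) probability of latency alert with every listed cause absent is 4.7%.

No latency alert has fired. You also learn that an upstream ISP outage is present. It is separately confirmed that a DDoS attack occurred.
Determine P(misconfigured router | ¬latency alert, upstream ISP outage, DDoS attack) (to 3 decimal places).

P(misconfigured router | ¬latency alert, upstream ISP outage, DDoS attack) ≈ 0.021

Under noisy-OR, P(latency alert | causes) = 1 − (1−0.047)·∏(1−qᵢ) over the active causes.
P(¬latency alert | upstream ISP outage, DDoS attack) = 0.047412×0.94 + 0.01631×0.06 = 0.044567 + 0.000979 = 0.045546
Of this, 0.000979 comes from 0.01631×0.06 (the misconfigured router=true cases).
P(misconfigured router | ¬latency alert, upstream ISP outage, DDoS attack) = 0.000979 / 0.045546 ≈ 0.021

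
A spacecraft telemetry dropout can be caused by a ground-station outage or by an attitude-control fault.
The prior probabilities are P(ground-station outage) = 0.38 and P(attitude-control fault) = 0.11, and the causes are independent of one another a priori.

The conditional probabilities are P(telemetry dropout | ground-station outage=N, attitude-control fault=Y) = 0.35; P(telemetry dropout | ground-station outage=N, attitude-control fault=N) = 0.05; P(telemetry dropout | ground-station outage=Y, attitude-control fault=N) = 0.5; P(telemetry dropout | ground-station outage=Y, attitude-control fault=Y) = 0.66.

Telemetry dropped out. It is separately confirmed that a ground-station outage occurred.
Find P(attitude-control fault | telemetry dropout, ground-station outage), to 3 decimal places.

P(attitude-control fault | telemetry dropout, ground-station outage) ≈ 0.140

Numerator (weight on configurations with attitude-control fault): 0.66·0.11 = 0.072600
Denominator P(telemetry dropout | ground-station outage): 0.5·0.89 + 0.66·0.11 = 0.517600
P(attitude-control fault | telemetry dropout, ground-station outage) = 0.072600/0.517600 ≈ 0.140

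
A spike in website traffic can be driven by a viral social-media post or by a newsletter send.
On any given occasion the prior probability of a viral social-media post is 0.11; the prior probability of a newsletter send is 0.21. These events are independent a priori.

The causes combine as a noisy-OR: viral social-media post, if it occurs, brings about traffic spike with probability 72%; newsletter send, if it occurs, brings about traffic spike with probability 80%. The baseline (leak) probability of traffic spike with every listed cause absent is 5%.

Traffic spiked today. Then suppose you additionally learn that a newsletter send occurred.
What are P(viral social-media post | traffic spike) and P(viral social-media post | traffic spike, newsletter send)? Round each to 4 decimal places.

P(viral social-media post | traffic spike) ≈ 0.3147; P(viral social-media post | traffic spike, newsletter send) ≈ 0.1262

Under noisy-OR, P(traffic spike | causes) = 1 − (1−0.05)·∏(1−qᵢ) over the active causes.
P(traffic spike) = 0.05*0.89*0.79 + 0.81*0.89*0.21 + 0.734*0.11*0.79 + 0.9468*0.11*0.21 = 0.035155 + 0.151389 + 0.063785 + 0.021871 = 0.272200
The viral social-media post-present share is 0.063785 + 0.021871 = 0.085656.
So P(viral social-media post | traffic spike) = 0.085656/0.272200 ≈ 0.3147.

Now condition on the additional information:
Numerator (weight on configurations with viral social-media post): 0.9468×0.11 = 0.104148
Normalizer over all consistent configurations: 0.81×0.89 + 0.9468×0.11 = 0.825048
P(viral social-media post | traffic spike, newsletter send) = 0.104148/0.825048 ≈ 0.1262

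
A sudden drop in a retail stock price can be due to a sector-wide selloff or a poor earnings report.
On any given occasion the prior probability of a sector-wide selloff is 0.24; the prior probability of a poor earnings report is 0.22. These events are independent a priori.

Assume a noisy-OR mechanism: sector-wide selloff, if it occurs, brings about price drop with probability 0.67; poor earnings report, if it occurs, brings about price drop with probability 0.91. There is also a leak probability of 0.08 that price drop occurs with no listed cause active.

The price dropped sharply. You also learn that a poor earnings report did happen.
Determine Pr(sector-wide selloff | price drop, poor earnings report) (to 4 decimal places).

Under noisy-OR, P(price drop | causes) = 1 − (1−0.08)·∏(1−qᵢ) over the active causes.
By total probability over both values of sector-wide selloff:
  P(price drop | poor earnings report) = 0.9172·0.76 + 0.972676·0.24
        = 0.697072 + 0.233442 = 0.930514
The terms with sector-wide selloff present sum to 0.233442, so
  P(sector-wide selloff | price drop, poor earnings report) = 0.233442 / 0.930514 ≈ 0.2509

Pr(sector-wide selloff | price drop, poor earnings report) ≈ 0.2509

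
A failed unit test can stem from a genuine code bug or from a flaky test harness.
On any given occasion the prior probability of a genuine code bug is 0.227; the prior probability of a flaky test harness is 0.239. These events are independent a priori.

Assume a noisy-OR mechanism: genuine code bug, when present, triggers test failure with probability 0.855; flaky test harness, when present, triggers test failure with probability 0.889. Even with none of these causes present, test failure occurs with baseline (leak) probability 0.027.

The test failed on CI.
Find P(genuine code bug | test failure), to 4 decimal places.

Under noisy-OR, P(test failure | causes) = 1 − (1−0.027)·∏(1−qᵢ) over the active causes.
Weight on genuine code bug=true, given the evidence: 0.148375 + 0.053403 = 0.201778
The normalizing constant is 0.027*0.773*0.761 + 0.891997*0.773*0.239 + 0.858915*0.227*0.761 + 0.98434*0.227*0.239 = 0.382455
P(genuine code bug | test failure) = 0.201778/0.382455 ≈ 0.5276

P(genuine code bug | test failure) ≈ 0.5276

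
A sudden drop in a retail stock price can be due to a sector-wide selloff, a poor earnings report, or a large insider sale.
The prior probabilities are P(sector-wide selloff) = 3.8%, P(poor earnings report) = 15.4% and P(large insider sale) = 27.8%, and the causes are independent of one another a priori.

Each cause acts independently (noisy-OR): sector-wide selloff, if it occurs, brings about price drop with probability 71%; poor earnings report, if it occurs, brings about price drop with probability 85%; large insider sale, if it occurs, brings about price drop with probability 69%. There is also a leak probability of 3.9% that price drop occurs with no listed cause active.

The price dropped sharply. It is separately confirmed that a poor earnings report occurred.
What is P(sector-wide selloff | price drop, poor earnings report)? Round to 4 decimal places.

P(sector-wide selloff | price drop, poor earnings report) ≈ 0.0414

Under noisy-OR, P(price drop | causes) = 1 − (1−0.039)·∏(1−qᵢ) over the active causes.
P(price drop | poor earnings report) = 0.85585·0.962·0.722 + 0.955313·0.962·0.278 + 0.958197·0.038·0.722 + 0.987041·0.038·0.278 = 0.594443 + 0.255485 + 0.026289 + 0.010427 = 0.886644
Restricting to configurations with sector-wide selloff present: 0.026289 + 0.010427 = 0.036716.
So P(sector-wide selloff | price drop, poor earnings report) = 0.036716/0.886644 ≈ 0.0414.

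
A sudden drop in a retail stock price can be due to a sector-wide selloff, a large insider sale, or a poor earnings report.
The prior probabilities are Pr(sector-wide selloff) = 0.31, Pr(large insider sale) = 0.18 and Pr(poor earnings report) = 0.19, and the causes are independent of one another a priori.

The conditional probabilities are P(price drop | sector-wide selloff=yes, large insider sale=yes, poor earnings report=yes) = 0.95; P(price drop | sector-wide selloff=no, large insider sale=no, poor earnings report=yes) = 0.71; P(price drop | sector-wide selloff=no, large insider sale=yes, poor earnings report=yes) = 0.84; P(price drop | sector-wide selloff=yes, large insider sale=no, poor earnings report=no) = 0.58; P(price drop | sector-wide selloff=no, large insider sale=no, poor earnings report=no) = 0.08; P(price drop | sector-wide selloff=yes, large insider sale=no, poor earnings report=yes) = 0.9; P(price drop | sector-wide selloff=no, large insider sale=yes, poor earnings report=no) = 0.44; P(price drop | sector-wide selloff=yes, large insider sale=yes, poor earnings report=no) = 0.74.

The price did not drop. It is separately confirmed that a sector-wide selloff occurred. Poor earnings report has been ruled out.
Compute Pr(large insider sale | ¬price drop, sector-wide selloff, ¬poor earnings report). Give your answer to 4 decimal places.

Numerator (weight on configurations with large insider sale): 0.26×0.18 = 0.046800
Normalizer over all consistent configurations: 0.42×0.82 + 0.26×0.18 = 0.391200
P(large insider sale | ¬price drop, sector-wide selloff, ¬poor earnings report) = 0.046800/0.391200 ≈ 0.1196

Pr(large insider sale | ¬price drop, sector-wide selloff, ¬poor earnings report) ≈ 0.1196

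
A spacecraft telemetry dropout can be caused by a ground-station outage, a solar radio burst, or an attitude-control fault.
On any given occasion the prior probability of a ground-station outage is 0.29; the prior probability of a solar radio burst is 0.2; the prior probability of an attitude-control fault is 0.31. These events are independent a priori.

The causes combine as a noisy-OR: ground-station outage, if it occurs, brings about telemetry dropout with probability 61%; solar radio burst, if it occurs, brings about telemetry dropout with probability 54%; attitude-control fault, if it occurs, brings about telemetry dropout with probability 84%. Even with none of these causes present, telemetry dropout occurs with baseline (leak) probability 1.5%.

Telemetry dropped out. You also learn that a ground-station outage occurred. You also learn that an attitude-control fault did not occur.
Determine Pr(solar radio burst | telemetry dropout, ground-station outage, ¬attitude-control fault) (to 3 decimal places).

Under noisy-OR, P(telemetry dropout | causes) = 1 − (1−0.015)·∏(1−qᵢ) over the active causes.
P(telemetry dropout | ground-station outage, ¬attitude-control fault) = 0.61585×0.8 + 0.823291×0.2 = 0.492680 + 0.164658 = 0.657338
The solar radio burst-present share is 0.823291×0.2 = 0.164658.
P(solar radio burst | telemetry dropout, ground-station outage, ¬attitude-control fault) = 0.164658 / 0.657338 ≈ 0.250

Pr(solar radio burst | telemetry dropout, ground-station outage, ¬attitude-control fault) ≈ 0.250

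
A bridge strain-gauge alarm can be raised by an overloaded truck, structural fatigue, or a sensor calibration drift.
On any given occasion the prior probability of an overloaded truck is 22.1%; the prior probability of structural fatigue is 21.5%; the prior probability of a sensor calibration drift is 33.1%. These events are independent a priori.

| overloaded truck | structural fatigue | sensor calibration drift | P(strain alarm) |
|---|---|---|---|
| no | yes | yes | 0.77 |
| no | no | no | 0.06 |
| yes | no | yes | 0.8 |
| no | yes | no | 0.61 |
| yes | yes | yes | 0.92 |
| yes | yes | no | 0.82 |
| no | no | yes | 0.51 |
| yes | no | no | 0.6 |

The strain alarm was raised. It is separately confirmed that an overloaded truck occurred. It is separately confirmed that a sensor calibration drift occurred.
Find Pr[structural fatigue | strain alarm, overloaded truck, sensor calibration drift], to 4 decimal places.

Pr[structural fatigue | strain alarm, overloaded truck, sensor calibration drift] ≈ 0.2395

Enumerate both values of structural fatigue and weight by the priors:
  P(strain alarm | overloaded truck, sensor calibration drift) = 0.8*0.785 + 0.92*0.215
        = 0.628000 + 0.197800 = 0.825800
The terms with structural fatigue present sum to 0.197800, so
  P(structural fatigue | strain alarm, overloaded truck, sensor calibration drift) = 0.197800 / 0.825800 ≈ 0.2395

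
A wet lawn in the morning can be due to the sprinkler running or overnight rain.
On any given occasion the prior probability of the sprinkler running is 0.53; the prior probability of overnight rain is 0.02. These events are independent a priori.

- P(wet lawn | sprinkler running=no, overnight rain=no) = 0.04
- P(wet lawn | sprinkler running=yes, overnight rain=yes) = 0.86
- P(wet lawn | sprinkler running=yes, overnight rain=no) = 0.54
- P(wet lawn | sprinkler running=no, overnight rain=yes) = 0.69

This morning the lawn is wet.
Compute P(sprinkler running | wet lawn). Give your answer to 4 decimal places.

Numerator (weight on configurations with sprinkler running): 0.280476 + 0.009116 = 0.289592
Normalizer over all consistent configurations: 0.04×0.47×0.98 + 0.69×0.47×0.02 + 0.54×0.53×0.98 + 0.86×0.53×0.02 = 0.314502
Posterior = 0.289592 / 0.314502 ≈ 0.9208

P(sprinkler running | wet lawn) ≈ 0.9208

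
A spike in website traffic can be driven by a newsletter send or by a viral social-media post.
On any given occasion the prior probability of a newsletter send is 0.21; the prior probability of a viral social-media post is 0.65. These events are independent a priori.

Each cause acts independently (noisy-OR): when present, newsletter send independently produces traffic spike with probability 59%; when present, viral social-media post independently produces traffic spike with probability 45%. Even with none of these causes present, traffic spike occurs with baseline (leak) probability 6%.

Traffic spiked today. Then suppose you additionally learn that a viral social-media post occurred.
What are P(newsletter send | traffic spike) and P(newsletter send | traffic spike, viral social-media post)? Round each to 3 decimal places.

Under noisy-OR, P(traffic spike | causes) = 1 − (1−0.06)·∏(1−qᵢ) over the active causes.
Weight on newsletter send=true, given the evidence: 0.045173 + 0.107566 = 0.152739
The normalizing constant is 0.06·0.79·0.35 + 0.483·0.79·0.65 + 0.6146·0.21·0.35 + 0.78803·0.21·0.65 = 0.417350
Posterior = 0.152739 / 0.417350 ≈ 0.366

With the extra evidence:
For the numerator, keep only newsletter send=true terms: 0.78803×0.21 = 0.165486
Denominator P(traffic spike | viral social-media post): 0.483×0.79 + 0.78803×0.21 = 0.547056
P(newsletter send | traffic spike, viral social-media post) = 0.165486/0.547056 ≈ 0.303
— viral social-media post explains away the evidence for newsletter send.

P(newsletter send | traffic spike) ≈ 0.366; P(newsletter send | traffic spike, viral social-media post) ≈ 0.303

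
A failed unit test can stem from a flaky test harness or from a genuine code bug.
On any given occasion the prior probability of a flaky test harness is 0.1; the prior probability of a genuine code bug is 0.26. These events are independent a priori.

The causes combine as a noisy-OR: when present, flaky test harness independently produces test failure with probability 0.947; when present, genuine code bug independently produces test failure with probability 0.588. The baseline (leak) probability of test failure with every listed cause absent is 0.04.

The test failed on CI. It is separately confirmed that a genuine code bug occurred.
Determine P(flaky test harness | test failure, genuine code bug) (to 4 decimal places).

P(flaky test harness | test failure, genuine code bug) ≈ 0.1525

Under noisy-OR, P(test failure | causes) = 1 − (1−0.04)·∏(1−qᵢ) over the active causes.
Sum P(test failure|·) weighted by the priors over both values of flaky test harness:
  P(test failure | genuine code bug) = 0.60448·0.9 + 0.979037·0.1
        = 0.544032 + 0.097904 = 0.641936
The terms with flaky test harness present sum to 0.097904, so
  P(flaky test harness | test failure, genuine code bug) = 0.097904 / 0.641936 ≈ 0.1525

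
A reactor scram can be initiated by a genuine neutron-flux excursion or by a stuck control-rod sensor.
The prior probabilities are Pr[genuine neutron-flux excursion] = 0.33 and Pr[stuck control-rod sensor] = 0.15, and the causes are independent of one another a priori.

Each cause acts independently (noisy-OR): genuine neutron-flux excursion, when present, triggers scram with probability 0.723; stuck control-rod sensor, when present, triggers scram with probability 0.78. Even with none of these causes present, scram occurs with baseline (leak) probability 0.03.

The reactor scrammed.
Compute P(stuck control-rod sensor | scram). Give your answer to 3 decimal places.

P(stuck control-rod sensor | scram) ≈ 0.361

Under noisy-OR, P(scram | causes) = 1 − (1−0.03)·∏(1−qᵢ) over the active causes.
Numerator (weight on configurations with stuck control-rod sensor): 0.079053 + 0.046574 = 0.125627
Normalizer over all consistent configurations: 0.03·0.67·0.85 + 0.7866·0.67·0.15 + 0.73131·0.33·0.85 + 0.940888·0.33·0.15 = 0.347844
P(stuck control-rod sensor | scram) = 0.125627/0.347844 ≈ 0.361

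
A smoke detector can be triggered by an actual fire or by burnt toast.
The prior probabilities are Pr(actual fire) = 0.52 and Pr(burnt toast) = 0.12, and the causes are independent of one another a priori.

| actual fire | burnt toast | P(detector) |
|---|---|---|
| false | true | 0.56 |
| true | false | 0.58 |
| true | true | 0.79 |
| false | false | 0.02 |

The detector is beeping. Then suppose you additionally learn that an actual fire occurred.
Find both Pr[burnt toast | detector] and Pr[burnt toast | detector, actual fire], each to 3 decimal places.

Pr[burnt toast | detector] ≈ 0.229; Pr[burnt toast | detector, actual fire] ≈ 0.157

P(detector) = 0.02×0.48×0.88 + 0.56×0.48×0.12 + 0.58×0.52×0.88 + 0.79×0.52×0.12 = 0.008448 + 0.032256 + 0.265408 + 0.049296 = 0.355408
Of this, 0.081552 comes from 0.032256 + 0.049296 (the burnt toast=true cases).
P(burnt toast | detector) = 0.081552 / 0.355408 ≈ 0.229

Now condition on the additional information:
By total probability over both values of burnt toast:
  P(detector | actual fire) = 0.58×0.88 + 0.79×0.12
        = 0.510400 + 0.094800 = 0.605200
Keeping only the burnt toast-present terms gives 0.094800, so
  P(burnt toast | detector, actual fire) = 0.094800 / 0.605200 ≈ 0.157
Conditioning on actual fire lowers the posterior on burnt toast: the classic explaining-away effect in a common-effect structure.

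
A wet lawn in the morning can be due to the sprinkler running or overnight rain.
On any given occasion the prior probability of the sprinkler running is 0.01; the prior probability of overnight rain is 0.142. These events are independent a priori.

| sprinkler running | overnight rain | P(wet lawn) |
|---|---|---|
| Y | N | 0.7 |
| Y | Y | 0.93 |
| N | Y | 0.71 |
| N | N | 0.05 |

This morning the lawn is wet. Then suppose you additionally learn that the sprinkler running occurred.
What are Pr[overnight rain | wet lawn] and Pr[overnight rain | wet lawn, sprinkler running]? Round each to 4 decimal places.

Weight on overnight rain=true, given the evidence: 0.099812 + 0.001321 = 0.101133
Denominator P(wet lawn): 0.05·0.99·0.858 + 0.71·0.99·0.142 + 0.7·0.01·0.858 + 0.93·0.01·0.142 = 0.149610
P(overnight rain | wet lawn) = 0.101133/0.149610 ≈ 0.6760

Now also conditioning on sprinkler running=true:
P(wet lawn | sprinkler running) = 0.7*0.858 + 0.93*0.142 = 0.600600 + 0.132060 = 0.732660
Restricting to configurations with overnight rain present: 0.93*0.142 = 0.132060.
Hence the posterior is 0.132060/0.732660 ≈ 0.1802.
Conditioning on sprinkler running lowers the posterior on overnight rain: the classic explaining-away effect in a common-effect structure.

Pr[overnight rain | wet lawn] ≈ 0.6760; Pr[overnight rain | wet lawn, sprinkler running] ≈ 0.1802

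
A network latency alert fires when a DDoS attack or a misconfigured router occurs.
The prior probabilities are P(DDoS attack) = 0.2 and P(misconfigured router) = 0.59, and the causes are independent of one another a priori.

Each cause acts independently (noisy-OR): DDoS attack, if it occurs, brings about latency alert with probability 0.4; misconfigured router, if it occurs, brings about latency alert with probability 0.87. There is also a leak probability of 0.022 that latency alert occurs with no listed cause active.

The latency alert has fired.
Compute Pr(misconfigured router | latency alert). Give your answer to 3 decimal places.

Under noisy-OR, P(latency alert | causes) = 1 − (1−0.022)·∏(1−qᵢ) over the active causes.
For the numerator, keep only misconfigured router=true terms: 0.411990 + 0.108998 = 0.520988
The normalizing constant is 0.022·0.8·0.41 + 0.87286·0.8·0.59 + 0.4132·0.2·0.41 + 0.923716·0.2·0.59 = 0.562086
P(misconfigured router | latency alert) = 0.520988/0.562086 ≈ 0.927

Pr(misconfigured router | latency alert) ≈ 0.927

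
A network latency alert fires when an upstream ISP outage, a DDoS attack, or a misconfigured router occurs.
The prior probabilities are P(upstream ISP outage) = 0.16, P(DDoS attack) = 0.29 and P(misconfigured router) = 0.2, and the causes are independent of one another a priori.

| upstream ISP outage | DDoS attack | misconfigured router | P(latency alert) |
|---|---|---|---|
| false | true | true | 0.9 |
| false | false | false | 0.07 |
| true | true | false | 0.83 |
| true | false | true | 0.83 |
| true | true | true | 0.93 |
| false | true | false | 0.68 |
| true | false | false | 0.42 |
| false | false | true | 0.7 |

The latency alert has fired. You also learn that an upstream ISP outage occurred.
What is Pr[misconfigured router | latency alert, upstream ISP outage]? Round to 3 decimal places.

P(latency alert | upstream ISP outage) = 0.42*0.71*0.8 + 0.83*0.71*0.2 + 0.83*0.29*0.8 + 0.93*0.29*0.2 = 0.238560 + 0.117860 + 0.192560 + 0.053940 = 0.602920
Of this, 0.171800 comes from 0.117860 + 0.053940 (the misconfigured router=true cases).
So P(misconfigured router | latency alert, upstream ISP outage) = 0.171800/0.602920 ≈ 0.285.

Pr[misconfigured router | latency alert, upstream ISP outage] ≈ 0.285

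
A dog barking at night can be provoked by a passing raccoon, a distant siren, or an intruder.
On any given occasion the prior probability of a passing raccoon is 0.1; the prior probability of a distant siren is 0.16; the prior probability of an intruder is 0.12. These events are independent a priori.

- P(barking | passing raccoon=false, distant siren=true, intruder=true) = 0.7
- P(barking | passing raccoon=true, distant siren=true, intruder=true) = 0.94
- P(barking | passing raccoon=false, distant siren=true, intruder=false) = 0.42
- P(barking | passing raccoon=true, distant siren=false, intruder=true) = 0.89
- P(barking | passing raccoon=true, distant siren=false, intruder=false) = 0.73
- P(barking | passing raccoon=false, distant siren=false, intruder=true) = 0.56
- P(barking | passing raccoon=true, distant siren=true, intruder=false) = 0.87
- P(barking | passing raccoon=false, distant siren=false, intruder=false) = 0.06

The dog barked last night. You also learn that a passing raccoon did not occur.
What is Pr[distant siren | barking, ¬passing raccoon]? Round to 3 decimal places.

For the numerator, keep only distant siren=true terms: 0.059136 + 0.013440 = 0.072576
The normalizing constant is 0.06×0.84×0.88 + 0.56×0.84×0.12 + 0.42×0.16×0.88 + 0.7×0.16×0.12 = 0.173376
Posterior = 0.072576 / 0.173376 ≈ 0.419

Pr[distant siren | barking, ¬passing raccoon] ≈ 0.419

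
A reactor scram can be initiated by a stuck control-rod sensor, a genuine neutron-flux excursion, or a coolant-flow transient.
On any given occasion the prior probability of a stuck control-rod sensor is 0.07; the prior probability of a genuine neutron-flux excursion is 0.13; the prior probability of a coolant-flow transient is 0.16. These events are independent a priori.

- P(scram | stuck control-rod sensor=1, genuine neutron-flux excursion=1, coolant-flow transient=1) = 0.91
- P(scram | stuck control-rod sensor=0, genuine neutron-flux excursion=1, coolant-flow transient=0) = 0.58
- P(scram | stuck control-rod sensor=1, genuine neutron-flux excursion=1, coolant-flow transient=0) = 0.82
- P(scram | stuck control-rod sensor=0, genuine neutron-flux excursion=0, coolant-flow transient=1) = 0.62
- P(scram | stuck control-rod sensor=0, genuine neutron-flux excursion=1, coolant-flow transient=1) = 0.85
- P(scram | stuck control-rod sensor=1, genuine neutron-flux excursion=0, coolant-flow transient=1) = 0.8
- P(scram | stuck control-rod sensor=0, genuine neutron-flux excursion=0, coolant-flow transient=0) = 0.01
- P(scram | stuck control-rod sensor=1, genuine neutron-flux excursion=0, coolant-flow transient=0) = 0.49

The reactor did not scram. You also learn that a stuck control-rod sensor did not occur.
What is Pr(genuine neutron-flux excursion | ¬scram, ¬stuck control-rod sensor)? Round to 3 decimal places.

Pr(genuine neutron-flux excursion | ¬scram, ¬stuck control-rod sensor) ≈ 0.059

P(¬scram | ¬stuck control-rod sensor) = 0.99×0.87×0.84 + 0.38×0.87×0.16 + 0.42×0.13×0.84 + 0.15×0.13×0.16 = 0.723492 + 0.052896 + 0.045864 + 0.003120 = 0.825372
Restricting to configurations with genuine neutron-flux excursion present: 0.045864 + 0.003120 = 0.048984.
So P(genuine neutron-flux excursion | ¬scram, ¬stuck control-rod sensor) = 0.048984/0.825372 ≈ 0.059.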